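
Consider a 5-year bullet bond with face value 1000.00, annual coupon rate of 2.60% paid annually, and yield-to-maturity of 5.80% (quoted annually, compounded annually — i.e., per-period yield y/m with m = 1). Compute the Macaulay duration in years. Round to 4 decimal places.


Coupon per period c = face * coupon_rate / m = 26.000000
Periods per year m = 1; per-period yield y/m = 0.058000
Number of cashflows N = 5
Cashflows (t years, CF_t, discount factor 1/(1+y/m)^(m*t), PV):
  t = 1.0000: CF_t = 26.000000, DF = 0.945180, PV = 24.574669
  t = 2.0000: CF_t = 26.000000, DF = 0.893364, PV = 23.227476
  t = 3.0000: CF_t = 26.000000, DF = 0.844390, PV = 21.954136
  t = 4.0000: CF_t = 26.000000, DF = 0.798100, PV = 20.750601
  t = 5.0000: CF_t = 1026.000000, DF = 0.754348, PV = 773.960902
Price P = sum_t PV_t = 864.467784
Macaulay numerator sum_t t * PV_t:
  t * PV_t at t = 1.0000: 24.574669
  t * PV_t at t = 2.0000: 46.454951
  t * PV_t at t = 3.0000: 65.862407
  t * PV_t at t = 4.0000: 83.002404
  t * PV_t at t = 5.0000: 3869.804512
Macaulay duration D = (sum_t t * PV_t) / P = 4089.698943 / 864.467784 = 4.730886

Answer: Macaulay duration = 4.7309 years


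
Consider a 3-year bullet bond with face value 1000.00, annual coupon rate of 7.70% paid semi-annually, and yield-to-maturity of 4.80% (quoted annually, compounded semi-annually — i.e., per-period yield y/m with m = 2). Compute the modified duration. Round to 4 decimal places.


Answer: Modified duration = 2.6826

Derivation:
Coupon per period c = face * coupon_rate / m = 38.500000
Periods per year m = 2; per-period yield y/m = 0.024000
Number of cashflows N = 6
Cashflows (t years, CF_t, discount factor 1/(1+y/m)^(m*t), PV):
  t = 0.5000: CF_t = 38.500000, DF = 0.976562, PV = 37.597656
  t = 1.0000: CF_t = 38.500000, DF = 0.953674, PV = 36.716461
  t = 1.5000: CF_t = 38.500000, DF = 0.931323, PV = 35.855919
  t = 2.0000: CF_t = 38.500000, DF = 0.909495, PV = 35.015546
  t = 2.5000: CF_t = 38.500000, DF = 0.888178, PV = 34.194869
  t = 3.0000: CF_t = 1038.500000, DF = 0.867362, PV = 900.755165
Price P = sum_t PV_t = 1080.135617
First compute Macaulay numerator sum_t t * PV_t:
  t * PV_t at t = 0.5000: 18.798828
  t * PV_t at t = 1.0000: 36.716461
  t * PV_t at t = 1.5000: 53.783879
  t * PV_t at t = 2.0000: 70.031092
  t * PV_t at t = 2.5000: 85.487173
  t * PV_t at t = 3.0000: 2702.265495
Macaulay duration D = 2967.082928 / 1080.135617 = 2.746954
Modified duration = D / (1 + y/m) = 2.746954 / (1 + 0.024000) = 2.682572


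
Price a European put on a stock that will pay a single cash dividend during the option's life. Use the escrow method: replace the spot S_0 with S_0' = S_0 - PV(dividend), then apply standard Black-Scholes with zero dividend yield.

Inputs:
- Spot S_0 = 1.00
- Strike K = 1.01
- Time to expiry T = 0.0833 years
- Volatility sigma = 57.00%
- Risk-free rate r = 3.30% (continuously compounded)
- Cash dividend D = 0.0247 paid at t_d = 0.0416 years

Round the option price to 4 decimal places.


PV(D) = D * exp(-r * t_d) = 0.0247 * 0.99862814 = 0.02466612
S_0' = S_0 - PV(D) = 1.0000 - 0.02466612 = 0.97533388
d1 = (ln(S_0'/K) + (r + sigma^2/2)*T) / (sigma*sqrt(T)) = -0.11333384
d2 = d1 - sigma*sqrt(T) = -0.27784575
exp(-rT) = 0.99725487
N(-d1) = 0.54511705; N(-d2) = 0.60943462
P = K * exp(-rT) * N(-d2) - S_0' * N(-d1) = 1.0100 * 0.99725487 * 0.60943462 - 0.97533388 * 0.54511705 = 0.0822

Answer: Price = 0.0822


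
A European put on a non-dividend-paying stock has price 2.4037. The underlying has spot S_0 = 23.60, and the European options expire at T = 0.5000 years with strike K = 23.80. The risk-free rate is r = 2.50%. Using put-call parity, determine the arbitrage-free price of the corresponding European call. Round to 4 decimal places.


Put-call parity: C - P = S_0 * exp(-qT) - K * exp(-rT).
S_0 * exp(-qT) = 23.6000 * 1.00000000 = 23.60000000
K * exp(-rT) = 23.8000 * 0.98757780 = 23.50435165
C = P + S*exp(-qT) - K*exp(-rT)
C = 2.4037 + 23.60000000 - 23.50435165 = 2.4993

Answer: Call price = 2.4993


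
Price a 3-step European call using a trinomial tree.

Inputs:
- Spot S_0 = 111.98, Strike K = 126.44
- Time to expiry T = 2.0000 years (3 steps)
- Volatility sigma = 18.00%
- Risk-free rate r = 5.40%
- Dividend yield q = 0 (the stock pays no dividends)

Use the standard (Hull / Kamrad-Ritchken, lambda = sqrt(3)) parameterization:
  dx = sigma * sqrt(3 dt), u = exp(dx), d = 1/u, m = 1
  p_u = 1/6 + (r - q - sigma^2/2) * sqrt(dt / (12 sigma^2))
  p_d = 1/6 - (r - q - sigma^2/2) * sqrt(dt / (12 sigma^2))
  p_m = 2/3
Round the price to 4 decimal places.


Answer: Price = V(0,0) = 10.9781

Derivation:
dt = T/N = 0.666667; dx = sigma*sqrt(3*dt) = 0.254558
u = exp(dx) = 1.289892; d = 1/u = 0.775259
p_u = 0.216164, p_m = 0.666667, p_d = 0.117169
Discount per step: exp(-r*dt) = 0.964640
Stock lattice S(k, j) with j the centered position index:
  k=0: S(0,+0) = 111.9800
  k=1: S(1,-1) = 86.8135; S(1,+0) = 111.9800; S(1,+1) = 144.4421
  k=2: S(2,-2) = 67.3029; S(2,-1) = 86.8135; S(2,+0) = 111.9800; S(2,+1) = 144.4421; S(2,+2) = 186.3147
  k=3: S(3,-3) = 52.1772; S(3,-2) = 67.3029; S(3,-1) = 86.8135; S(3,+0) = 111.9800; S(3,+1) = 144.4421; S(3,+2) = 186.3147; S(3,+3) = 240.3258
Terminal payoffs V(N, j) = max(S_T - K, 0):
  V(3,-3) = 0.000000; V(3,-2) = 0.000000; V(3,-1) = 0.000000; V(3,+0) = 0.000000; V(3,+1) = 18.002099; V(3,+2) = 59.874698; V(3,+3) = 113.885825
Backward induction: V(k, j) = exp(-r*dt) * [p_u * V(k+1, j+1) + p_m * V(k+1, j) + p_d * V(k+1, j-1)]
  V(2,-2) = exp(-r*dt) * [p_u*0.000000 + p_m*0.000000 + p_d*0.000000] = 0.000000
  V(2,-1) = exp(-r*dt) * [p_u*0.000000 + p_m*0.000000 + p_d*0.000000] = 0.000000
  V(2,+0) = exp(-r*dt) * [p_u*18.002099 + p_m*0.000000 + p_d*0.000000] = 3.753809
  V(2,+1) = exp(-r*dt) * [p_u*59.874698 + p_m*18.002099 + p_d*0.000000] = 24.062143
  V(2,+2) = exp(-r*dt) * [p_u*113.885825 + p_m*59.874698 + p_d*18.002099] = 64.287283
  V(1,-1) = exp(-r*dt) * [p_u*3.753809 + p_m*0.000000 + p_d*0.000000] = 0.782747
  V(1,+0) = exp(-r*dt) * [p_u*24.062143 + p_m*3.753809 + p_d*0.000000] = 7.431504
  V(1,+1) = exp(-r*dt) * [p_u*64.287283 + p_m*24.062143 + p_d*3.753809] = 29.303713
  V(0,+0) = exp(-r*dt) * [p_u*29.303713 + p_m*7.431504 + p_d*0.782747] = 10.978052


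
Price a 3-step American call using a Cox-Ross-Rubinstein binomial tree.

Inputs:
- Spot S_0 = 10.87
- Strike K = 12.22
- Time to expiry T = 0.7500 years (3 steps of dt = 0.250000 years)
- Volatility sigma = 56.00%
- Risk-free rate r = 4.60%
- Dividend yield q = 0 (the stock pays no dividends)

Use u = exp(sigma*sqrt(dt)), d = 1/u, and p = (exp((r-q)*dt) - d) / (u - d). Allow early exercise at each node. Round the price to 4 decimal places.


dt = T/N = 0.250000
u = exp(sigma*sqrt(dt)) = 1.323130; d = 1/u = 0.755784
p = (exp((r-q)*dt) - d) / (u - d) = 0.450841
Discount per step: exp(-r*dt) = 0.988566
Stock lattice S(k, i) with i counting down-moves:
  k=0: S(0,0) = 10.8700
  k=1: S(1,0) = 14.3824; S(1,1) = 8.2154
  k=2: S(2,0) = 19.0298; S(2,1) = 10.8700; S(2,2) = 6.2090
  k=3: S(3,0) = 25.1789; S(3,1) = 14.3824; S(3,2) = 8.2154; S(3,3) = 4.6927
Terminal payoffs V(N, i) = max(S_T - K, 0):
  V(3,0) = 12.958909; V(3,1) = 2.162421; V(3,2) = 0.000000; V(3,3) = 0.000000
Backward induction: V(k, i) = exp(-r*dt) * [p * V(k+1, i) + (1-p) * V(k+1, i+1)]; then take max(V_cont, immediate exercise) for American.
  V(2,0) = exp(-r*dt) * [p*12.958909 + (1-p)*2.162421] = 6.949535; exercise = 6.809810; V(2,0) = max -> 6.949535
  V(2,1) = exp(-r*dt) * [p*2.162421 + (1-p)*0.000000] = 0.963760; exercise = 0.000000; V(2,1) = max -> 0.963760
  V(2,2) = exp(-r*dt) * [p*0.000000 + (1-p)*0.000000] = 0.000000; exercise = 0.000000; V(2,2) = max -> 0.000000
  V(1,0) = exp(-r*dt) * [p*6.949535 + (1-p)*0.963760] = 3.620514; exercise = 2.162421; V(1,0) = max -> 3.620514
  V(1,1) = exp(-r*dt) * [p*0.963760 + (1-p)*0.000000] = 0.429534; exercise = 0.000000; V(1,1) = max -> 0.429534
  V(0,0) = exp(-r*dt) * [p*3.620514 + (1-p)*0.429534] = 1.846797; exercise = 0.000000; V(0,0) = max -> 1.846797

Answer: Price = V(0,0) = 1.8468


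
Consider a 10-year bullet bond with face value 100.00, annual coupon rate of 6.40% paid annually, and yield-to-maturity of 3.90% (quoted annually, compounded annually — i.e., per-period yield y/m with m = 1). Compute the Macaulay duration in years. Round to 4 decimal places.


Answer: Macaulay duration = 7.9134 years

Derivation:
Coupon per period c = face * coupon_rate / m = 6.400000
Periods per year m = 1; per-period yield y/m = 0.039000
Number of cashflows N = 10
Cashflows (t years, CF_t, discount factor 1/(1+y/m)^(m*t), PV):
  t = 1.0000: CF_t = 6.400000, DF = 0.962464, PV = 6.159769
  t = 2.0000: CF_t = 6.400000, DF = 0.926337, PV = 5.928555
  t = 3.0000: CF_t = 6.400000, DF = 0.891566, PV = 5.706021
  t = 4.0000: CF_t = 6.400000, DF = 0.858100, PV = 5.491839
  t = 5.0000: CF_t = 6.400000, DF = 0.825890, PV = 5.285697
  t = 6.0000: CF_t = 6.400000, DF = 0.794889, PV = 5.087292
  t = 7.0000: CF_t = 6.400000, DF = 0.765052, PV = 4.896335
  t = 8.0000: CF_t = 6.400000, DF = 0.736335, PV = 4.712546
  t = 9.0000: CF_t = 6.400000, DF = 0.708696, PV = 4.535655
  t = 10.0000: CF_t = 106.400000, DF = 0.682094, PV = 72.574851
Price P = sum_t PV_t = 120.378560
Macaulay numerator sum_t t * PV_t:
  t * PV_t at t = 1.0000: 6.159769
  t * PV_t at t = 2.0000: 11.857111
  t * PV_t at t = 3.0000: 17.118062
  t * PV_t at t = 4.0000: 21.967355
  t * PV_t at t = 5.0000: 26.428483
  t * PV_t at t = 6.0000: 30.523754
  t * PV_t at t = 7.0000: 34.274346
  t * PV_t at t = 8.0000: 37.700367
  t * PV_t at t = 9.0000: 40.820898
  t * PV_t at t = 10.0000: 725.748509
Macaulay duration D = (sum_t t * PV_t) / P = 952.598654 / 120.378560 = 7.913358


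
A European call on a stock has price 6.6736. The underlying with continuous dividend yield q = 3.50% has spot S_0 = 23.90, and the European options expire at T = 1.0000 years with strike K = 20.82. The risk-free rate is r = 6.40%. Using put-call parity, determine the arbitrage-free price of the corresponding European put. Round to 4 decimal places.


Put-call parity: C - P = S_0 * exp(-qT) - K * exp(-rT).
S_0 * exp(-qT) = 23.9000 * 0.96560542 = 23.07796945
K * exp(-rT) = 20.8200 * 0.93800500 = 19.52926409
P = C - S*exp(-qT) + K*exp(-rT)
P = 6.6736 - 23.07796945 + 19.52926409 = 3.1249

Answer: Put price = 3.1249


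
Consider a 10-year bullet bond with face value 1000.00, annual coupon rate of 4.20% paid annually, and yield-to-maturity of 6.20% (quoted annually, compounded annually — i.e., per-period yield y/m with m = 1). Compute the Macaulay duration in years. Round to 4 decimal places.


Coupon per period c = face * coupon_rate / m = 42.000000
Periods per year m = 1; per-period yield y/m = 0.062000
Number of cashflows N = 10
Cashflows (t years, CF_t, discount factor 1/(1+y/m)^(m*t), PV):
  t = 1.0000: CF_t = 42.000000, DF = 0.941620, PV = 39.548023
  t = 2.0000: CF_t = 42.000000, DF = 0.886647, PV = 37.239193
  t = 3.0000: CF_t = 42.000000, DF = 0.834885, PV = 35.065153
  t = 4.0000: CF_t = 42.000000, DF = 0.786144, PV = 33.018035
  t = 5.0000: CF_t = 42.000000, DF = 0.740248, PV = 31.090428
  t = 6.0000: CF_t = 42.000000, DF = 0.697032, PV = 29.275356
  t = 7.0000: CF_t = 42.000000, DF = 0.656339, PV = 27.566249
  t = 8.0000: CF_t = 42.000000, DF = 0.618022, PV = 25.956920
  t = 9.0000: CF_t = 42.000000, DF = 0.581942, PV = 24.441544
  t = 10.0000: CF_t = 1042.000000, DF = 0.547968, PV = 570.982176
Price P = sum_t PV_t = 854.183077
Macaulay numerator sum_t t * PV_t:
  t * PV_t at t = 1.0000: 39.548023
  t * PV_t at t = 2.0000: 74.478385
  t * PV_t at t = 3.0000: 105.195459
  t * PV_t at t = 4.0000: 132.072140
  t * PV_t at t = 5.0000: 155.452142
  t * PV_t at t = 6.0000: 175.652138
  t * PV_t at t = 7.0000: 192.963742
  t * PV_t at t = 8.0000: 207.655359
  t * PV_t at t = 9.0000: 219.973897
  t * PV_t at t = 10.0000: 5709.821762
Macaulay duration D = (sum_t t * PV_t) / P = 7012.813048 / 854.183077 = 8.209965

Answer: Macaulay duration = 8.2100 years


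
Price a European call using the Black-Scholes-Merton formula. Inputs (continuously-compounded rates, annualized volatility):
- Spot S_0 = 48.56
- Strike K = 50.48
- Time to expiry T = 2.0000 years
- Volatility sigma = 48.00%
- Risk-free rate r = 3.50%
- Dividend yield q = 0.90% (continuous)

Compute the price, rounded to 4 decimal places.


d1 = (ln(S/K) + (r - q + 0.5*sigma^2) * T) / (sigma * sqrt(T)) = 0.35889047
d2 = d1 - sigma * sqrt(T) = -0.31993204
exp(-rT) = 0.93239382; exp(-qT) = 0.98216103
C = S_0 * exp(-qT) * N(d1) - K * exp(-rT) * N(d2)
N(d1) = 0.64016148; N(d2) = 0.37450992
C = 48.5600 * 0.98216103 * 0.64016148 - 50.4800 * 0.93239382 * 0.37450992 = 12.9045

Answer: Price = 12.9045


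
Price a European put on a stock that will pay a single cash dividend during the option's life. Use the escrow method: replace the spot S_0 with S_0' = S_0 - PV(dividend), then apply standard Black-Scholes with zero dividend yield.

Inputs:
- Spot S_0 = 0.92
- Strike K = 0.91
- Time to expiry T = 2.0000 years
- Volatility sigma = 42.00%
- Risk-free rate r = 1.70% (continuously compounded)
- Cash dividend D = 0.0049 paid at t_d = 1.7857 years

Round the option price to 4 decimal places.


PV(D) = D * exp(-r * t_d) = 0.0049 * 0.97009924 = 0.00475349
S_0' = S_0 - PV(D) = 0.9200 - 0.00475349 = 0.91524651
d1 = (ln(S_0'/K) + (r + sigma^2/2)*T) / (sigma*sqrt(T)) = 0.36390551
d2 = d1 - sigma*sqrt(T) = -0.23006419
exp(-rT) = 0.96657150
N(-d1) = 0.35796429; N(-d2) = 0.59097905
P = K * exp(-rT) * N(-d2) - S_0' * N(-d1) = 0.9100 * 0.96657150 * 0.59097905 - 0.91524651 * 0.35796429 = 0.1922

Answer: Price = 0.1922


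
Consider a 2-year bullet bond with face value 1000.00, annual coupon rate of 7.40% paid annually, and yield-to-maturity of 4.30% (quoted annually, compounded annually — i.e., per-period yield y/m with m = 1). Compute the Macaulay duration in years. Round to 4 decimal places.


Answer: Macaulay duration = 1.9330 years

Derivation:
Coupon per period c = face * coupon_rate / m = 74.000000
Periods per year m = 1; per-period yield y/m = 0.043000
Number of cashflows N = 2
Cashflows (t years, CF_t, discount factor 1/(1+y/m)^(m*t), PV):
  t = 1.0000: CF_t = 74.000000, DF = 0.958773, PV = 70.949185
  t = 2.0000: CF_t = 1074.000000, DF = 0.919245, PV = 987.269373
Price P = sum_t PV_t = 1058.218558
Macaulay numerator sum_t t * PV_t:
  t * PV_t at t = 1.0000: 70.949185
  t * PV_t at t = 2.0000: 1974.538746
Macaulay duration D = (sum_t t * PV_t) / P = 2045.487931 / 1058.218558 = 1.932954


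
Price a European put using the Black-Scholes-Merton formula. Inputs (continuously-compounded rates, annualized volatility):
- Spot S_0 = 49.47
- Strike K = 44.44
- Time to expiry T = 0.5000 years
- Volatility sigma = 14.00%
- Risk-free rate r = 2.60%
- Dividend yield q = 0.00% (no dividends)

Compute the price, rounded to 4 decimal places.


d1 = (ln(S/K) + (r - q + 0.5*sigma^2) * T) / (sigma * sqrt(T)) = 1.26396812
d2 = d1 - sigma * sqrt(T) = 1.16497317
exp(-rT) = 0.98708414; exp(-qT) = 1.00000000
P = K * exp(-rT) * N(-d2) - S_0 * exp(-qT) * N(-d1)
N(-d1) = 0.10312073; N(-d2) = 0.12201493
P = 44.4400 * 0.98708414 * 0.12201493 - 49.4700 * 1.00000000 * 0.10312073 = 0.2509

Answer: Price = 0.2509


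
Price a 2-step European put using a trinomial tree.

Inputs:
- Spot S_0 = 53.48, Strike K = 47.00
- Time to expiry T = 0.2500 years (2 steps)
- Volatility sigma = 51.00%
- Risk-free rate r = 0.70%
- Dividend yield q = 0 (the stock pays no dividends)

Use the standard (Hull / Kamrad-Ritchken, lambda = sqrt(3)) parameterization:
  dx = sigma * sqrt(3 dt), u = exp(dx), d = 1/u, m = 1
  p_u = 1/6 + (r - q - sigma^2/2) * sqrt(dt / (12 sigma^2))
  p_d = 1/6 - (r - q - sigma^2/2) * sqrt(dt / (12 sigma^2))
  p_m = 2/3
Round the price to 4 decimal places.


Answer: Price = V(0,0) = 2.6735

Derivation:
dt = T/N = 0.125000; dx = sigma*sqrt(3*dt) = 0.312310
u = exp(dx) = 1.366578; d = 1/u = 0.731755
p_u = 0.142042, p_m = 0.666667, p_d = 0.191292
Discount per step: exp(-r*dt) = 0.999125
Stock lattice S(k, j) with j the centered position index:
  k=0: S(0,+0) = 53.4800
  k=1: S(1,-1) = 39.1342; S(1,+0) = 53.4800; S(1,+1) = 73.0846
  k=2: S(2,-2) = 28.6367; S(2,-1) = 39.1342; S(2,+0) = 53.4800; S(2,+1) = 73.0846; S(2,+2) = 99.8758
Terminal payoffs V(N, j) = max(K - S_T, 0):
  V(2,-2) = 18.363336; V(2,-1) = 7.865759; V(2,+0) = 0.000000; V(2,+1) = 0.000000; V(2,+2) = 0.000000
Backward induction: V(k, j) = exp(-r*dt) * [p_u * V(k+1, j+1) + p_m * V(k+1, j) + p_d * V(k+1, j-1)]
  V(1,-1) = exp(-r*dt) * [p_u*0.000000 + p_m*7.865759 + p_d*18.363336] = 8.748933
  V(1,+0) = exp(-r*dt) * [p_u*0.000000 + p_m*0.000000 + p_d*7.865759] = 1.503338
  V(1,+1) = exp(-r*dt) * [p_u*0.000000 + p_m*0.000000 + p_d*0.000000] = 0.000000
  V(0,+0) = exp(-r*dt) * [p_u*0.000000 + p_m*1.503338 + p_d*8.748933] = 2.673483


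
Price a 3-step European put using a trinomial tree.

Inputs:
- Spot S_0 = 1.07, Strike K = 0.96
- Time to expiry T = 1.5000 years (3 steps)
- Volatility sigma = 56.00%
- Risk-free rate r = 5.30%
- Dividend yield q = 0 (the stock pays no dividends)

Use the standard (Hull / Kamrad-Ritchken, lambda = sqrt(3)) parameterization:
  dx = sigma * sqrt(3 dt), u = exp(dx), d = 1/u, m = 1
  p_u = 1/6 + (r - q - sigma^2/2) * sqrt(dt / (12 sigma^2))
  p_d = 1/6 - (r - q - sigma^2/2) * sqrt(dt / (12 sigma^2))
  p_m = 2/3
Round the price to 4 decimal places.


Answer: Price = V(0,0) = 0.1720

Derivation:
dt = T/N = 0.500000; dx = sigma*sqrt(3*dt) = 0.685857
u = exp(dx) = 1.985473; d = 1/u = 0.503658
p_u = 0.128831, p_m = 0.666667, p_d = 0.204503
Discount per step: exp(-r*dt) = 0.973848
Stock lattice S(k, j) with j the centered position index:
  k=0: S(0,+0) = 1.0700
  k=1: S(1,-1) = 0.5389; S(1,+0) = 1.0700; S(1,+1) = 2.1245
  k=2: S(2,-2) = 0.2714; S(2,-1) = 0.5389; S(2,+0) = 1.0700; S(2,+1) = 2.1245; S(2,+2) = 4.2180
  k=3: S(3,-3) = 0.1367; S(3,-2) = 0.2714; S(3,-1) = 0.5389; S(3,+0) = 1.0700; S(3,+1) = 2.1245; S(3,+2) = 4.2180; S(3,+3) = 8.3748
Terminal payoffs V(N, j) = max(K - S_T, 0):
  V(3,-3) = 0.823293; V(3,-2) = 0.688571; V(3,-1) = 0.421086; V(3,+0) = 0.000000; V(3,+1) = 0.000000; V(3,+2) = 0.000000; V(3,+3) = 0.000000
Backward induction: V(k, j) = exp(-r*dt) * [p_u * V(k+1, j+1) + p_m * V(k+1, j) + p_d * V(k+1, j-1)]
  V(2,-2) = exp(-r*dt) * [p_u*0.421086 + p_m*0.688571 + p_d*0.823293] = 0.663835
  V(2,-1) = exp(-r*dt) * [p_u*0.000000 + p_m*0.421086 + p_d*0.688571] = 0.410514
  V(2,+0) = exp(-r*dt) * [p_u*0.000000 + p_m*0.000000 + p_d*0.421086] = 0.083861
  V(2,+1) = exp(-r*dt) * [p_u*0.000000 + p_m*0.000000 + p_d*0.000000] = 0.000000
  V(2,+2) = exp(-r*dt) * [p_u*0.000000 + p_m*0.000000 + p_d*0.000000] = 0.000000
  V(1,-1) = exp(-r*dt) * [p_u*0.083861 + p_m*0.410514 + p_d*0.663835] = 0.409246
  V(1,+0) = exp(-r*dt) * [p_u*0.000000 + p_m*0.083861 + p_d*0.410514] = 0.136201
  V(1,+1) = exp(-r*dt) * [p_u*0.000000 + p_m*0.000000 + p_d*0.083861] = 0.016701
  V(0,+0) = exp(-r*dt) * [p_u*0.016701 + p_m*0.136201 + p_d*0.409246] = 0.172025


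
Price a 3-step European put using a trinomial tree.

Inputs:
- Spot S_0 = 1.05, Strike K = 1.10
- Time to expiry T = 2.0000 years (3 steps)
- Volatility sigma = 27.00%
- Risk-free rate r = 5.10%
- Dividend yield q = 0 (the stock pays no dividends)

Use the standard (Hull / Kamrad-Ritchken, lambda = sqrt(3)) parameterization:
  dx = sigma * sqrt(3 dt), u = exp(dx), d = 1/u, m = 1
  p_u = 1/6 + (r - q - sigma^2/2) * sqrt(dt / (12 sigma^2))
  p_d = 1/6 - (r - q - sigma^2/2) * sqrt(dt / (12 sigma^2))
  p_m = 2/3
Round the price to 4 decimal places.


Answer: Price = V(0,0) = 0.1225

Derivation:
dt = T/N = 0.666667; dx = sigma*sqrt(3*dt) = 0.381838
u = exp(dx) = 1.464974; d = 1/u = 0.682606
p_u = 0.179368, p_m = 0.666667, p_d = 0.153965
Discount per step: exp(-r*dt) = 0.966572
Stock lattice S(k, j) with j the centered position index:
  k=0: S(0,+0) = 1.0500
  k=1: S(1,-1) = 0.7167; S(1,+0) = 1.0500; S(1,+1) = 1.5382
  k=2: S(2,-2) = 0.4892; S(2,-1) = 0.7167; S(2,+0) = 1.0500; S(2,+1) = 1.5382; S(2,+2) = 2.2535
  k=3: S(3,-3) = 0.3340; S(3,-2) = 0.4892; S(3,-1) = 0.7167; S(3,+0) = 1.0500; S(3,+1) = 1.5382; S(3,+2) = 2.2535; S(3,+3) = 3.3013
Terminal payoffs V(N, j) = max(K - S_T, 0):
  V(3,-3) = 0.766036; V(3,-2) = 0.610752; V(3,-1) = 0.383264; V(3,+0) = 0.050000; V(3,+1) = 0.000000; V(3,+2) = 0.000000; V(3,+3) = 0.000000
Backward induction: V(k, j) = exp(-r*dt) * [p_u * V(k+1, j+1) + p_m * V(k+1, j) + p_d * V(k+1, j-1)]
  V(2,-2) = exp(-r*dt) * [p_u*0.383264 + p_m*0.610752 + p_d*0.766036] = 0.574004
  V(2,-1) = exp(-r*dt) * [p_u*0.050000 + p_m*0.383264 + p_d*0.610752] = 0.346527
  V(2,+0) = exp(-r*dt) * [p_u*0.000000 + p_m*0.050000 + p_d*0.383264] = 0.089256
  V(2,+1) = exp(-r*dt) * [p_u*0.000000 + p_m*0.000000 + p_d*0.050000] = 0.007441
  V(2,+2) = exp(-r*dt) * [p_u*0.000000 + p_m*0.000000 + p_d*0.000000] = 0.000000
  V(1,-1) = exp(-r*dt) * [p_u*0.089256 + p_m*0.346527 + p_d*0.574004] = 0.324192
  V(1,+0) = exp(-r*dt) * [p_u*0.007441 + p_m*0.089256 + p_d*0.346527] = 0.110374
  V(1,+1) = exp(-r*dt) * [p_u*0.000000 + p_m*0.007441 + p_d*0.089256] = 0.018078
  V(0,+0) = exp(-r*dt) * [p_u*0.018078 + p_m*0.110374 + p_d*0.324192] = 0.122503


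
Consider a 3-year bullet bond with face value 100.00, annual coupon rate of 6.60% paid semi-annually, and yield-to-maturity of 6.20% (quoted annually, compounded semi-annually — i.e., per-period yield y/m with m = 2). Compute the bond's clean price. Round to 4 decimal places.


Answer: Price = 101.0799

Derivation:
Coupon per period c = face * coupon_rate / m = 3.300000
Periods per year m = 2; per-period yield y/m = 0.031000
Number of cashflows N = 6
Cashflows (t years, CF_t, discount factor 1/(1+y/m)^(m*t), PV):
  t = 0.5000: CF_t = 3.300000, DF = 0.969932, PV = 3.200776
  t = 1.0000: CF_t = 3.300000, DF = 0.940768, PV = 3.104535
  t = 1.5000: CF_t = 3.300000, DF = 0.912481, PV = 3.011189
  t = 2.0000: CF_t = 3.300000, DF = 0.885045, PV = 2.920648
  t = 2.5000: CF_t = 3.300000, DF = 0.858434, PV = 2.832831
  t = 3.0000: CF_t = 103.300000, DF = 0.832622, PV = 86.009878
Price P = sum_t PV_t = 101.079857


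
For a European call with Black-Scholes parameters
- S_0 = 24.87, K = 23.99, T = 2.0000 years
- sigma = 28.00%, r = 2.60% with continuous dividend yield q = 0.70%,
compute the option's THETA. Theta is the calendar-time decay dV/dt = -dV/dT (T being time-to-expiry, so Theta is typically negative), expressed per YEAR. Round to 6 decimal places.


d1 = 0.3849317110; d2 = -0.0110480865
phi(d1) = 0.3704544646; exp(-qT) = 0.9860975443; exp(-rT) = 0.9493288668
Theta = -S*exp(-qT)*phi(d1)*sigma/(2*sqrt(T)) - r*K*exp(-rT)*N(d2) + q*S*exp(-qT)*N(d1)
N(d1) = 0.6498559946; N(d2) = 0.4955925409; sqrt(T) = 1.4142135624
Term 1 = -24.8700 * 0.9860975443 * 0.3704544646 * 0.2800 / (2 * 1.4142135624) = -0.8993806374
Term 2 = -0.0260 * 23.9900 * 0.9493288668 * 0.4955925409 = -0.2934573856
Term 3 = 0.0070 * 24.8700 * 0.9860975443 * 0.6498559946 = 0.1115605976
Theta = -0.8993806374 + (-0.2934573856) + (0.1115605976) = -1.081277

Answer: Theta = -1.081277


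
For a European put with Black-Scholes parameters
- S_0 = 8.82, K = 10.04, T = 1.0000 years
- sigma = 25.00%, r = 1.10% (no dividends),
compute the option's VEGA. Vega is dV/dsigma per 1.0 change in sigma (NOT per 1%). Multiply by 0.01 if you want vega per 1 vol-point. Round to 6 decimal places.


d1 = -0.3492209770; d2 = -0.5992209770
phi(d1) = 0.3753425593; exp(-qT) = 1.0000000000; exp(-rT) = 0.9890602788
Vega = S * exp(-qT) * phi(d1) * sqrt(T) = 8.8200 * 1.0000000000 * 0.3753425593 * 1.0000000000 = 3.310521

Answer: Vega = 3.310521


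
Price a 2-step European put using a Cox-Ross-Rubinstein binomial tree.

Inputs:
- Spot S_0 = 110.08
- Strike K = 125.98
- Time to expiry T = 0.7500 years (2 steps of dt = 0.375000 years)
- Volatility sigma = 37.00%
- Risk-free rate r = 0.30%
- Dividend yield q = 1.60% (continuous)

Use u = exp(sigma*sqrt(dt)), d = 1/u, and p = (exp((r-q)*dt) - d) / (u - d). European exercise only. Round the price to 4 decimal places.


Answer: Price = V(0,0) = 25.7588

Derivation:
dt = T/N = 0.375000
u = exp(sigma*sqrt(dt)) = 1.254300; d = 1/u = 0.797257
p = (exp((r-q)*dt) - d) / (u - d) = 0.432956
Discount per step: exp(-r*dt) = 0.998876
Stock lattice S(k, i) with i counting down-moves:
  k=0: S(0,0) = 110.0800
  k=1: S(1,0) = 138.0734; S(1,1) = 87.7621
  k=2: S(2,0) = 173.1854; S(2,1) = 110.0800; S(2,2) = 69.9690
Terminal payoffs V(N, i) = max(K - S_T, 0):
  V(2,0) = 0.000000; V(2,1) = 15.900000; V(2,2) = 56.011036
Backward induction: V(k, i) = exp(-r*dt) * [p * V(k+1, i) + (1-p) * V(k+1, i+1)].
  V(1,0) = exp(-r*dt) * [p*0.000000 + (1-p)*15.900000] = 9.005859
  V(1,1) = exp(-r*dt) * [p*15.900000 + (1-p)*56.011036] = 38.601263
  V(0,0) = exp(-r*dt) * [p*9.005859 + (1-p)*38.601263] = 25.758754


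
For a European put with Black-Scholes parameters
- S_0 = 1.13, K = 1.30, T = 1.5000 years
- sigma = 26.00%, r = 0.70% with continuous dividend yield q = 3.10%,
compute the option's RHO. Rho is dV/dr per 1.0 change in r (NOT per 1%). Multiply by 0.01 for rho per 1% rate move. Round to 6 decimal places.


d1 = -0.3939490227; d2 = -0.7123826893
phi(d1) = 0.3691558193; exp(-qT) = 0.9545645606; exp(-rT) = 0.9895549326
N(-d2) = 0.7618860840
Rho = -K*T*exp(-rT)*N(-d2) = -1.3000 * 1.5000 * 0.9895549326 * 0.7618860840 = -1.470160

Answer: Rho = -1.470160


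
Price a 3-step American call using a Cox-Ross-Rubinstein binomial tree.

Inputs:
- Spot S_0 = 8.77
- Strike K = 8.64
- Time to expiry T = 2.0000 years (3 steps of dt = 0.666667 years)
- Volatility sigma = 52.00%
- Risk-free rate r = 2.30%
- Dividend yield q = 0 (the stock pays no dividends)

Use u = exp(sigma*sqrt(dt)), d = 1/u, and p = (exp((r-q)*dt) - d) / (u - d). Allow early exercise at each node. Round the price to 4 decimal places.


Answer: Price = V(0,0) = 2.8969

Derivation:
dt = T/N = 0.666667
u = exp(sigma*sqrt(dt)) = 1.528945; d = 1/u = 0.654046
p = (exp((r-q)*dt) - d) / (u - d) = 0.413083
Discount per step: exp(-r*dt) = 0.984784
Stock lattice S(k, i) with i counting down-moves:
  k=0: S(0,0) = 8.7700
  k=1: S(1,0) = 13.4089; S(1,1) = 5.7360
  k=2: S(2,0) = 20.5014; S(2,1) = 8.7700; S(2,2) = 3.7516
  k=3: S(3,0) = 31.3455; S(3,1) = 13.4089; S(3,2) = 5.7360; S(3,3) = 2.4537
Terminal payoffs V(N, i) = max(S_T - K, 0):
  V(3,0) = 22.705524; V(3,1) = 4.768851; V(3,2) = 0.000000; V(3,3) = 0.000000
Backward induction: V(k, i) = exp(-r*dt) * [p * V(k+1, i) + (1-p) * V(k+1, i+1)]; then take max(V_cont, immediate exercise) for American.
  V(2,0) = exp(-r*dt) * [p*22.705524 + (1-p)*4.768851] = 11.992871; exercise = 11.861402; V(2,0) = max -> 11.992871
  V(2,1) = exp(-r*dt) * [p*4.768851 + (1-p)*0.000000] = 1.939954; exercise = 0.130000; V(2,1) = max -> 1.939954
  V(2,2) = exp(-r*dt) * [p*0.000000 + (1-p)*0.000000] = 0.000000; exercise = 0.000000; V(2,2) = max -> 0.000000
  V(1,0) = exp(-r*dt) * [p*11.992871 + (1-p)*1.939954] = 5.999932; exercise = 4.768851; V(1,0) = max -> 5.999932
  V(1,1) = exp(-r*dt) * [p*1.939954 + (1-p)*0.000000] = 0.789168; exercise = 0.000000; V(1,1) = max -> 0.789168
  V(0,0) = exp(-r*dt) * [p*5.999932 + (1-p)*0.789168] = 2.896882; exercise = 0.130000; V(0,0) = max -> 2.896882


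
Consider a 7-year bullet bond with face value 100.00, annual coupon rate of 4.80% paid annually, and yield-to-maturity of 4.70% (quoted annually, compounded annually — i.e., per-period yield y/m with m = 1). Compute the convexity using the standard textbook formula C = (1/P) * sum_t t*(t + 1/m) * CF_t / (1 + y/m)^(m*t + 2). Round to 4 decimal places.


Answer: Convexity = 42.5190

Derivation:
Coupon per period c = face * coupon_rate / m = 4.800000
Periods per year m = 1; per-period yield y/m = 0.047000
Number of cashflows N = 7
Cashflows (t years, CF_t, discount factor 1/(1+y/m)^(m*t), PV):
  t = 1.0000: CF_t = 4.800000, DF = 0.955110, PV = 4.584527
  t = 2.0000: CF_t = 4.800000, DF = 0.912235, PV = 4.378727
  t = 3.0000: CF_t = 4.800000, DF = 0.871284, PV = 4.182165
  t = 4.0000: CF_t = 4.800000, DF = 0.832172, PV = 3.994427
  t = 5.0000: CF_t = 4.800000, DF = 0.794816, PV = 3.815117
  t = 6.0000: CF_t = 4.800000, DF = 0.759137, PV = 3.643856
  t = 7.0000: CF_t = 104.800000, DF = 0.725059, PV = 75.986162
Price P = sum_t PV_t = 100.584981
Convexity numerator sum_t t*(t + 1/m) * CF_t / (1+y/m)^(m*t + 2):
  t = 1.0000: term = 8.364331
  t = 2.0000: term = 23.966563
  t = 3.0000: term = 45.781401
  t = 4.0000: term = 72.877110
  t = 5.0000: term = 104.408467
  t = 6.0000: term = 139.610176
  t = 7.0000: term = 3881.764416
Convexity = (1/P) * sum = 4276.772464 / 100.584981 = 42.518996


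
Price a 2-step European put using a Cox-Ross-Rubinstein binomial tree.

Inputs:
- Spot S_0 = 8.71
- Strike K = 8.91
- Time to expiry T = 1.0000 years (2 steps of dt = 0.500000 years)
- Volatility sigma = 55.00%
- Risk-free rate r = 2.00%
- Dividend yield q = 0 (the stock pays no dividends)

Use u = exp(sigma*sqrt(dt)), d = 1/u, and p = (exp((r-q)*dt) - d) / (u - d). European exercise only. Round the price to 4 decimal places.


Answer: Price = V(0,0) = 1.7330

Derivation:
dt = T/N = 0.500000
u = exp(sigma*sqrt(dt)) = 1.475370; d = 1/u = 0.677796
p = (exp((r-q)*dt) - d) / (u - d) = 0.416581
Discount per step: exp(-r*dt) = 0.990050
Stock lattice S(k, i) with i counting down-moves:
  k=0: S(0,0) = 8.7100
  k=1: S(1,0) = 12.8505; S(1,1) = 5.9036
  k=2: S(2,0) = 18.9592; S(2,1) = 8.7100; S(2,2) = 4.0014
Terminal payoffs V(N, i) = max(K - S_T, 0):
  V(2,0) = 0.000000; V(2,1) = 0.200000; V(2,2) = 4.908560
Backward induction: V(k, i) = exp(-r*dt) * [p * V(k+1, i) + (1-p) * V(k+1, i+1)].
  V(1,0) = exp(-r*dt) * [p*0.000000 + (1-p)*0.200000] = 0.115523
  V(1,1) = exp(-r*dt) * [p*0.200000 + (1-p)*4.908560] = 2.917740
  V(0,0) = exp(-r*dt) * [p*0.115523 + (1-p)*2.917740] = 1.732973


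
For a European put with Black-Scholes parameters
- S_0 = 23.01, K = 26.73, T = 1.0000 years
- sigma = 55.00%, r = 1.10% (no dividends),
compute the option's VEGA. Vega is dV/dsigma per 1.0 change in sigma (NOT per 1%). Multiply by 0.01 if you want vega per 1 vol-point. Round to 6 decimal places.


d1 = 0.0225315889; d2 = -0.5274684111
phi(d1) = 0.3988410272; exp(-qT) = 1.0000000000; exp(-rT) = 0.9890602788
Vega = S * exp(-qT) * phi(d1) * sqrt(T) = 23.0100 * 1.0000000000 * 0.3988410272 * 1.0000000000 = 9.177332

Answer: Vega = 9.177332


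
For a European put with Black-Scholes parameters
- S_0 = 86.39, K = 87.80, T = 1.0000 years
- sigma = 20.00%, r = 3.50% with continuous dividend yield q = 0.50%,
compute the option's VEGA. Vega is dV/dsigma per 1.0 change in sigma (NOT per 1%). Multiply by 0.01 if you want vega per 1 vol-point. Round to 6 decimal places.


Answer: Vega = 33.806195

Derivation:
d1 = 0.1690521386; d2 = -0.0309478614
phi(d1) = 0.3932822050; exp(-qT) = 0.9950124792; exp(-rT) = 0.9656054163
Vega = S * exp(-qT) * phi(d1) * sqrt(T) = 86.3900 * 0.9950124792 * 0.3932822050 * 1.0000000000 = 33.806195


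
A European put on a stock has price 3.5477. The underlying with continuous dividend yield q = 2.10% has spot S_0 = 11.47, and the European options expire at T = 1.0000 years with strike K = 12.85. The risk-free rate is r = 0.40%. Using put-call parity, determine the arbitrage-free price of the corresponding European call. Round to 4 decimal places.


Answer: Call price = 1.9806

Derivation:
Put-call parity: C - P = S_0 * exp(-qT) - K * exp(-rT).
S_0 * exp(-qT) = 11.4700 * 0.97921896 = 11.23164152
K * exp(-rT) = 12.8500 * 0.99600799 = 12.79870266
C = P + S*exp(-qT) - K*exp(-rT)
C = 3.5477 + 11.23164152 - 12.79870266 = 1.9806


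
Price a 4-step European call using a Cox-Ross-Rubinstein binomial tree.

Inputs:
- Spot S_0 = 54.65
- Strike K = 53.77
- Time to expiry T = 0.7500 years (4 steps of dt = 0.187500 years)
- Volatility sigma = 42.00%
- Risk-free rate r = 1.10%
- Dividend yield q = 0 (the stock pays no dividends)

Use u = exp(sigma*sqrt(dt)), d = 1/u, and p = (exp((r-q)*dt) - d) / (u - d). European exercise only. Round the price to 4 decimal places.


dt = T/N = 0.187500
u = exp(sigma*sqrt(dt)) = 1.199453; d = 1/u = 0.833714
p = (exp((r-q)*dt) - d) / (u - d) = 0.460304
Discount per step: exp(-r*dt) = 0.997940
Stock lattice S(k, i) with i counting down-moves:
  k=0: S(0,0) = 54.6500
  k=1: S(1,0) = 65.5501; S(1,1) = 45.5624
  k=2: S(2,0) = 78.6242; S(2,1) = 54.6500; S(2,2) = 37.9860
  k=3: S(3,0) = 94.3060; S(3,1) = 65.5501; S(3,2) = 45.5624; S(3,3) = 31.6695
  k=4: S(4,0) = 113.1156; S(4,1) = 78.6242; S(4,2) = 54.6500; S(4,3) = 37.9860; S(4,4) = 26.4033
Terminal payoffs V(N, i) = max(S_T - K, 0):
  V(4,0) = 59.345628; V(4,1) = 24.854227; V(4,2) = 0.880000; V(4,3) = 0.000000; V(4,4) = 0.000000
Backward induction: V(k, i) = exp(-r*dt) * [p * V(k+1, i) + (1-p) * V(k+1, i+1)].
  V(3,0) = exp(-r*dt) * [p*59.345628 + (1-p)*24.854227] = 40.646824
  V(3,1) = exp(-r*dt) * [p*24.854227 + (1-p)*0.880000] = 11.890874
  V(3,2) = exp(-r*dt) * [p*0.880000 + (1-p)*0.000000] = 0.404233
  V(3,3) = exp(-r*dt) * [p*0.000000 + (1-p)*0.000000] = 0.000000
  V(2,0) = exp(-r*dt) * [p*40.646824 + (1-p)*11.890874] = 25.075571
  V(2,1) = exp(-r*dt) * [p*11.890874 + (1-p)*0.404233] = 5.679849
  V(2,2) = exp(-r*dt) * [p*0.404233 + (1-p)*0.000000] = 0.185686
  V(1,0) = exp(-r*dt) * [p*25.075571 + (1-p)*5.679849] = 14.577673
  V(1,1) = exp(-r*dt) * [p*5.679849 + (1-p)*0.185686] = 2.709076
  V(0,0) = exp(-r*dt) * [p*14.577673 + (1-p)*2.709076] = 8.155397

Answer: Price = V(0,0) = 8.1554


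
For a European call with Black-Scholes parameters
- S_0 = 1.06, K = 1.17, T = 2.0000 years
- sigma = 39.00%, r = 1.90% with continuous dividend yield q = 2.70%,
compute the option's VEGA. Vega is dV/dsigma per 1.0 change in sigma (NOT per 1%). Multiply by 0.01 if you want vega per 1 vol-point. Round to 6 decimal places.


Answer: Vega = 0.565304

Derivation:
d1 = 0.0677465578; d2 = -0.4837967316
phi(d1) = 0.3980278381; exp(-qT) = 0.9474321065; exp(-rT) = 0.9627129409
Vega = S * exp(-qT) * phi(d1) * sqrt(T) = 1.0600 * 0.9474321065 * 0.3980278381 * 1.4142135624 = 0.565304


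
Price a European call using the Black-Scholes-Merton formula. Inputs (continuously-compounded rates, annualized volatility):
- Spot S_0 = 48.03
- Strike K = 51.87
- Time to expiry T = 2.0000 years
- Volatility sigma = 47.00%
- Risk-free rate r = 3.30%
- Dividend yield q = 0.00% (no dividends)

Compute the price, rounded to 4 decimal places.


Answer: Price = 12.3122

Derivation:
d1 = (ln(S/K) + (r - q + 0.5*sigma^2) * T) / (sigma * sqrt(T)) = 0.31591910
d2 = d1 - sigma * sqrt(T) = -0.34876127
exp(-rT) = 0.93613086; exp(-qT) = 1.00000000
C = S_0 * exp(-qT) * N(d1) - K * exp(-rT) * N(d2)
N(d1) = 0.62396804; N(d2) = 0.36363427
C = 48.0300 * 1.00000000 * 0.62396804 - 51.8700 * 0.93613086 * 0.36363427 = 12.3122


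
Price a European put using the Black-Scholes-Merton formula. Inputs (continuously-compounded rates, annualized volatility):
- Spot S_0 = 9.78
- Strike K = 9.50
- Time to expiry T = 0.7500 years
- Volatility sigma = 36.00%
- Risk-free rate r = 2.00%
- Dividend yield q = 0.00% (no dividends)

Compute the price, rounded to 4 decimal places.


Answer: Price = 0.9864

Derivation:
d1 = (ln(S/K) + (r - q + 0.5*sigma^2) * T) / (sigma * sqrt(T)) = 0.29716759
d2 = d1 - sigma * sqrt(T) = -0.01460156
exp(-rT) = 0.98511194; exp(-qT) = 1.00000000
P = K * exp(-rT) * N(-d2) - S_0 * exp(-qT) * N(-d1)
N(-d1) = 0.38316928; N(-d2) = 0.50582497
P = 9.5000 * 0.98511194 * 0.50582497 - 9.7800 * 1.00000000 * 0.38316928 = 0.9864


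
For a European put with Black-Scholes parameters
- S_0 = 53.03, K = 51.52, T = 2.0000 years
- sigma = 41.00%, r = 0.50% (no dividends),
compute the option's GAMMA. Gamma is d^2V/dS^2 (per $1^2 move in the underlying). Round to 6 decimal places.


d1 = 0.3569814949; d2 = -0.2228460657
phi(d1) = 0.3743154353; exp(-qT) = 1.0000000000; exp(-rT) = 0.9900498337
Gamma = exp(-qT) * phi(d1) / (S * sigma * sqrt(T)) = 1.0000000000 * 0.3743154353 / (53.0300 * 0.4100 * 1.4142135624) = 0.012174

Answer: Gamma = 0.012174


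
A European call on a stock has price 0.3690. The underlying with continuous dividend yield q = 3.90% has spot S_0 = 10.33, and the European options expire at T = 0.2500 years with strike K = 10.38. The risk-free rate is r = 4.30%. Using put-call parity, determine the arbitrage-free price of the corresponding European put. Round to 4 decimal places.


Answer: Put price = 0.4082

Derivation:
Put-call parity: C - P = S_0 * exp(-qT) - K * exp(-rT).
S_0 * exp(-qT) = 10.3300 * 0.99029738 = 10.22977191
K * exp(-rT) = 10.3800 * 0.98930757 = 10.26901263
P = C - S*exp(-qT) + K*exp(-rT)
P = 0.3690 - 10.22977191 + 10.26901263 = 0.4082


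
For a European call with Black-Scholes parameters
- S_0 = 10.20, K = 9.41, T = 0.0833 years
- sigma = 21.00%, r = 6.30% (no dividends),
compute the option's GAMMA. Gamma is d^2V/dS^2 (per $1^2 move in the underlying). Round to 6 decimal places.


Answer: Gamma = 0.226533

Derivation:
d1 = 1.4469548627; d2 = 1.3863452100
phi(d1) = 0.1400469269; exp(-qT) = 1.0000000000; exp(-rT) = 0.9947658462
Gamma = exp(-qT) * phi(d1) / (S * sigma * sqrt(T)) = 1.0000000000 * 0.1400469269 / (10.2000 * 0.2100 * 0.2886173938) = 0.226533


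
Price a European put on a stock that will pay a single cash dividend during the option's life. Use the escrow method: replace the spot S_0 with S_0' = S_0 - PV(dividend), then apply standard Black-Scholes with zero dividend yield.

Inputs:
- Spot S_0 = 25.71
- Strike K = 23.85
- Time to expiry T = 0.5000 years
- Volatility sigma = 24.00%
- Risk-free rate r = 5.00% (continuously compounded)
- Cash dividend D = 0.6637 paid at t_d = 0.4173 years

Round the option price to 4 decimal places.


PV(D) = D * exp(-r * t_d) = 0.6637 * 0.97935117 = 0.64999537
S_0' = S_0 - PV(D) = 25.7100 - 0.64999537 = 25.06000463
d1 = (ln(S_0'/K) + (r + sigma^2/2)*T) / (sigma*sqrt(T)) = 0.52378297
d2 = d1 - sigma*sqrt(T) = 0.35407734
exp(-rT) = 0.97530991
N(-d1) = 0.30021475; N(-d2) = 0.36164046
P = K * exp(-rT) * N(-d2) - S_0' * N(-d1) = 23.8500 * 0.97530991 * 0.36164046 - 25.06000463 * 0.30021475 = 0.8888

Answer: Price = 0.8888


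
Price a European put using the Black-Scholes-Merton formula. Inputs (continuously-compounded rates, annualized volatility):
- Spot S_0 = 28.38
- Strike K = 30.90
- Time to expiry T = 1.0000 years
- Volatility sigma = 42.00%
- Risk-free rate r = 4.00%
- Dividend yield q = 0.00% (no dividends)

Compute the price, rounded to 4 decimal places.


d1 = (ln(S/K) + (r - q + 0.5*sigma^2) * T) / (sigma * sqrt(T)) = 0.10268688
d2 = d1 - sigma * sqrt(T) = -0.31731312
exp(-rT) = 0.96078944; exp(-qT) = 1.00000000
P = K * exp(-rT) * N(-d2) - S_0 * exp(-qT) * N(-d1)
N(-d1) = 0.45910575; N(-d2) = 0.62449699
P = 30.9000 * 0.96078944 * 0.62449699 - 28.3800 * 1.00000000 * 0.45910575 = 5.5109

Answer: Price = 5.5109


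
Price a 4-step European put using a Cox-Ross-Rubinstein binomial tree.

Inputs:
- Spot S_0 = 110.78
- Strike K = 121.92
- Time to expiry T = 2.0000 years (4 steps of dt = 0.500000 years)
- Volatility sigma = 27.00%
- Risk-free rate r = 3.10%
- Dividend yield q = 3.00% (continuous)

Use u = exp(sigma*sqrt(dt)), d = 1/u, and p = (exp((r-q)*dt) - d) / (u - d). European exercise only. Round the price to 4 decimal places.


Answer: Price = V(0,0) = 22.6194

Derivation:
dt = T/N = 0.500000
u = exp(sigma*sqrt(dt)) = 1.210361; d = 1/u = 0.826200
p = (exp((r-q)*dt) - d) / (u - d) = 0.453717
Discount per step: exp(-r*dt) = 0.984620
Stock lattice S(k, i) with i counting down-moves:
  k=0: S(0,0) = 110.7800
  k=1: S(1,0) = 134.0838; S(1,1) = 91.5264
  k=2: S(2,0) = 162.2898; S(2,1) = 110.7800; S(2,2) = 75.6191
  k=3: S(3,0) = 196.4293; S(3,1) = 134.0838; S(3,2) = 91.5264; S(3,3) = 62.4765
  k=4: S(4,0) = 237.7504; S(4,1) = 162.2898; S(4,2) = 110.7800; S(4,3) = 75.6191; S(4,4) = 51.6180
Terminal payoffs V(N, i) = max(K - S_T, 0):
  V(4,0) = 0.000000; V(4,1) = 0.000000; V(4,2) = 11.140000; V(4,3) = 46.300923; V(4,4) = 70.301975
Backward induction: V(k, i) = exp(-r*dt) * [p * V(k+1, i) + (1-p) * V(k+1, i+1)].
  V(3,0) = exp(-r*dt) * [p*0.000000 + (1-p)*0.000000] = 0.000000
  V(3,1) = exp(-r*dt) * [p*0.000000 + (1-p)*11.140000] = 5.991998
  V(3,2) = exp(-r*dt) * [p*11.140000 + (1-p)*46.300923] = 29.881064
  V(3,3) = exp(-r*dt) * [p*46.300923 + (1-p)*70.301975] = 58.498509
  V(2,0) = exp(-r*dt) * [p*0.000000 + (1-p)*5.991998] = 3.222983
  V(2,1) = exp(-r*dt) * [p*5.991998 + (1-p)*29.881064] = 18.749319
  V(2,2) = exp(-r*dt) * [p*29.881064 + (1-p)*58.498509] = 44.814266
  V(1,0) = exp(-r*dt) * [p*3.222983 + (1-p)*18.749319] = 11.524738
  V(1,1) = exp(-r*dt) * [p*18.749319 + (1-p)*44.814266] = 32.480793
  V(0,0) = exp(-r*dt) * [p*11.524738 + (1-p)*32.480793] = 22.619352
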